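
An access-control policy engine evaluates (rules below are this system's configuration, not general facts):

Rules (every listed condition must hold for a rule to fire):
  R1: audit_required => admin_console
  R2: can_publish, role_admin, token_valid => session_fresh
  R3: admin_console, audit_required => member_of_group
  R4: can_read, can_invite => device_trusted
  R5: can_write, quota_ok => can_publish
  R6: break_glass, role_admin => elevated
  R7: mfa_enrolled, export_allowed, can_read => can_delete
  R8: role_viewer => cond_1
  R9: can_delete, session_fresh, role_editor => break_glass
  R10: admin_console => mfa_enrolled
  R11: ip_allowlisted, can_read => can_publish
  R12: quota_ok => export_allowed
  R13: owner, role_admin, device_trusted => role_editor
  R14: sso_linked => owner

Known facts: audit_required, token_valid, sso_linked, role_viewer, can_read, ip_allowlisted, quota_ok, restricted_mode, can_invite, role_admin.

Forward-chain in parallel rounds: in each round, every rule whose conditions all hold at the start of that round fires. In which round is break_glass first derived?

4

Round 1 — R1, R4, R8, R11, R12, R14, derive admin_console, device_trusted, cond_1, can_publish, export_allowed, owner.
Round 2 — R2, R3, R10, R13, derive session_fresh, member_of_group, mfa_enrolled, role_editor.
Round 3 — R7, derive can_delete.
Round 4 — R9, derive break_glass.
break_glass first appears in round 4.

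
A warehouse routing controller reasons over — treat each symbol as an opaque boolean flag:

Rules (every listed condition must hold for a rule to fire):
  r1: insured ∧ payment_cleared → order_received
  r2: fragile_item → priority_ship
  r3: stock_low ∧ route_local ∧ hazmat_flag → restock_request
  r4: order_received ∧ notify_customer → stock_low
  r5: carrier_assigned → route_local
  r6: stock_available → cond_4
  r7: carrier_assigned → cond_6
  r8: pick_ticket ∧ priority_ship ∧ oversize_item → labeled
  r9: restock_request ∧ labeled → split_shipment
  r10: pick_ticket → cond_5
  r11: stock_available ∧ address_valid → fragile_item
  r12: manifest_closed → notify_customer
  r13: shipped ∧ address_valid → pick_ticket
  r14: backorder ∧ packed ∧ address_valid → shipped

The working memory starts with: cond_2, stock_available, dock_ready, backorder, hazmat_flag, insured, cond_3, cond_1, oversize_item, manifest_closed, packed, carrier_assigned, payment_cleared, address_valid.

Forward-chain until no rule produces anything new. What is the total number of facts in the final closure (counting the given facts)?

Round 1 fires r1, r5, r6, r7, r11, r12, r14, giving order_received, route_local, cond_4, cond_6, fragile_item, notify_customer, shipped.
Round 2 fires r2, r4, r13, giving priority_ship, stock_low, pick_ticket.
Round 3 fires r3, r8, r10, giving restock_request, labeled, cond_5.
Round 4 fires r9, giving split_shipment.
Closure: {address_valid, backorder, carrier_assigned, cond_1, cond_2, cond_3, cond_4, cond_5, cond_6, dock_ready, fragile_item, hazmat_flag, insured, labeled, manifest_closed, notify_customer, order_received, oversize_item, packed, payment_cleared, pick_ticket, priority_ship, restock_request, route_local, shipped, split_shipment, stock_available, stock_low} — 28 facts.

28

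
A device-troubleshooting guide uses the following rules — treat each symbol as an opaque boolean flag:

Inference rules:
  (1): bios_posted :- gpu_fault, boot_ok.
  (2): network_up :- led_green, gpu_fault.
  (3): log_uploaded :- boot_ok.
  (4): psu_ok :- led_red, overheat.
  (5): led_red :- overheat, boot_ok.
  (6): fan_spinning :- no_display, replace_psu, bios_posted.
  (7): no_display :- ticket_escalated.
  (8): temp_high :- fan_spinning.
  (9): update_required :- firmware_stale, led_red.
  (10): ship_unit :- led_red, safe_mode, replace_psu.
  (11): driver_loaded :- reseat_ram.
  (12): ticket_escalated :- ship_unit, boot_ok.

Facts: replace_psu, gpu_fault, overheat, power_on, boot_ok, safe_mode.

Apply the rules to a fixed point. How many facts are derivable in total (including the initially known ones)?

15

Round 1 fires (1), (3), (5), giving bios_posted, log_uploaded, led_red.
Round 2 fires (4), (10), giving psu_ok, ship_unit.
Round 3 fires (12), giving ticket_escalated.
Round 4 fires (7), giving no_display.
Round 5 fires (6), giving fan_spinning.
Round 6 fires (8), giving temp_high.
Closure: {bios_posted, boot_ok, fan_spinning, gpu_fault, led_red, log_uploaded, no_display, overheat, power_on, psu_ok, replace_psu, safe_mode, ship_unit, temp_high, ticket_escalated} — 15 facts.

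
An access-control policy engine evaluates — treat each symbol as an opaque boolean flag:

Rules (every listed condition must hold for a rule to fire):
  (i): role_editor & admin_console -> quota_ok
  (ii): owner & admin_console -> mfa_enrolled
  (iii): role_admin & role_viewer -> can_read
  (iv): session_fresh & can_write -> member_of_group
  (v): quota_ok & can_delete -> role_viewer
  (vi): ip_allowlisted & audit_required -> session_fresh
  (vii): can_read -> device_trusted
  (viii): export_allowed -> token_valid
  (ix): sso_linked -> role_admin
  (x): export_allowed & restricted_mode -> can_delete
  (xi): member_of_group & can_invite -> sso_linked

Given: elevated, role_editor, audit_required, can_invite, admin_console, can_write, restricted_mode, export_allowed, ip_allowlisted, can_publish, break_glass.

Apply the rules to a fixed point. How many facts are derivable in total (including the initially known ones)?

Round 1 — (i), (vi), (viii), (x), derive quota_ok, session_fresh, token_valid, can_delete.
Round 2 — (iv), (v), derive member_of_group, role_viewer.
Round 3 — (xi), derive sso_linked.
Round 4 — (ix), derive role_admin.
Round 5 — (iii), derive can_read.
Round 6 — (vii), derive device_trusted.
Closure: {admin_console, audit_required, break_glass, can_delete, can_invite, can_publish, can_read, can_write, device_trusted, elevated, export_allowed, ip_allowlisted, member_of_group, quota_ok, restricted_mode, role_admin, role_editor, role_viewer, session_fresh, sso_linked, token_valid} — 21 facts.

21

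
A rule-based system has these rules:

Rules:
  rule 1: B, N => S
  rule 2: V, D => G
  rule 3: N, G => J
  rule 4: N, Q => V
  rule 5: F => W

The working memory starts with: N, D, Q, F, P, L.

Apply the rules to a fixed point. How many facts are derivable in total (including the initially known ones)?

Round 1: rule 4 [N, Q => V]; rule 5 [F => W]. New: V, W.
Round 2: rule 2 [V, D => G]. New: G.
Round 3: rule 3 [N, G => J]. New: J.
Closure: {D, F, G, J, L, N, P, Q, V, W} — 10 facts.

10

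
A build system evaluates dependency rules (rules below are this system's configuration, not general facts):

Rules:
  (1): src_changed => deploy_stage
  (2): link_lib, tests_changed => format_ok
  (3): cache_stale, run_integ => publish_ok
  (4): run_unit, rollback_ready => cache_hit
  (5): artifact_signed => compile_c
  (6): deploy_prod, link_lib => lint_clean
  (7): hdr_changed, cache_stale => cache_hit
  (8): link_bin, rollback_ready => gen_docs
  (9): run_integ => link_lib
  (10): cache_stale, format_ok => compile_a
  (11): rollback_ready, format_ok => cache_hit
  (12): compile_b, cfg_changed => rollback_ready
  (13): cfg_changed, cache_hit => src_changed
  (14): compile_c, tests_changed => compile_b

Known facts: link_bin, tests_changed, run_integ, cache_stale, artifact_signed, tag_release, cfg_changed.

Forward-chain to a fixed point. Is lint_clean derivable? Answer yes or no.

Round 1: (3) [cache_stale, run_integ => publish_ok]; (5) [artifact_signed => compile_c]; (9) [run_integ => link_lib]. New: publish_ok, compile_c, link_lib.
Round 2: (2) [link_lib, tests_changed => format_ok]; (14) [compile_c, tests_changed => compile_b]. New: format_ok, compile_b.
Round 3: (10) [cache_stale, format_ok => compile_a]; (12) [compile_b, cfg_changed => rollback_ready]. New: compile_a, rollback_ready.
Round 4: (8) [link_bin, rollback_ready => gen_docs]; (11) [rollback_ready, format_ok => cache_hit]. New: gen_docs, cache_hit.
Round 5: (13) [cfg_changed, cache_hit => src_changed]. New: src_changed.
Round 6: (1) [src_changed => deploy_stage]. New: deploy_stage.
Fixed point reached. lint_clean is concluded only by (6); (6) needs deploy_prod (never derived).

no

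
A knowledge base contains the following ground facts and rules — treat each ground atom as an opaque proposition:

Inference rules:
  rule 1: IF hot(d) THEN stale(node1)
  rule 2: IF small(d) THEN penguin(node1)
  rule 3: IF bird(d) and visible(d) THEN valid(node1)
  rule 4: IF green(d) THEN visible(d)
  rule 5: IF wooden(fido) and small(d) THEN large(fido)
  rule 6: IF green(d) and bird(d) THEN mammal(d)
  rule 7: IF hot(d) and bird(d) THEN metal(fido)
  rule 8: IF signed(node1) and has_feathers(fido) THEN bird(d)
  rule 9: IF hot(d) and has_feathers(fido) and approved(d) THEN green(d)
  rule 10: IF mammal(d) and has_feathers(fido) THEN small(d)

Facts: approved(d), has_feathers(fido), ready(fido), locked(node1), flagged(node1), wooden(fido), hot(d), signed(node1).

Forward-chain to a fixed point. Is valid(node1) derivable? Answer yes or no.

Round 1 fires rule 1, rule 8, rule 9, giving stale(node1), bird(d), green(d).
Round 2 fires rule 4, rule 6, rule 7, giving visible(d), mammal(d), metal(fido).
Round 3 fires rule 3, rule 10, giving valid(node1), small(d).
Round 4 fires rule 2, rule 5, giving penguin(node1), large(fido).
valid(node1) appears in round 3, so it is derivable.

yes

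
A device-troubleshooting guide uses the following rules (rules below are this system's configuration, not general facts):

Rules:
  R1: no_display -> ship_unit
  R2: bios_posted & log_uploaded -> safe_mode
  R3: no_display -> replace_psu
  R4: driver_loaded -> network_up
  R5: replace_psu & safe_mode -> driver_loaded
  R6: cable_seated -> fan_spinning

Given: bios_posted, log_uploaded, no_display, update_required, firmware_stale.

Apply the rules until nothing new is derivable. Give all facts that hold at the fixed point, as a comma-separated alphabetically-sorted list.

Round 1 — R1, R2, R3, derive ship_unit, safe_mode, replace_psu.
Round 2 — R5, derive driver_loaded.
Round 3 — R4, derive network_up.

bios_posted, driver_loaded, firmware_stale, log_uploaded, network_up, no_display, replace_psu, safe_mode, ship_unit, update_required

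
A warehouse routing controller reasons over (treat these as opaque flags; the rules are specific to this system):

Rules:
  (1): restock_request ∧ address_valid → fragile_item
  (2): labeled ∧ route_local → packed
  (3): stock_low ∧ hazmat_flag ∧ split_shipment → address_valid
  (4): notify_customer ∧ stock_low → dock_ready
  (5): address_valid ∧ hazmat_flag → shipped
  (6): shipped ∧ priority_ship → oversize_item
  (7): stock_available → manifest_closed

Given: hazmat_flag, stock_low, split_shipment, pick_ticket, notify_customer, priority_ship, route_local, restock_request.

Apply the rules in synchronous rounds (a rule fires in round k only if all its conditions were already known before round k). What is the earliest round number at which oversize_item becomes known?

Round 1: (3) [stock_low ∧ hazmat_flag ∧ split_shipment → address_valid]; (4) [notify_customer ∧ stock_low → dock_ready]. New: address_valid, dock_ready.
Round 2: (1) [restock_request ∧ address_valid → fragile_item]; (5) [address_valid ∧ hazmat_flag → shipped]. New: fragile_item, shipped.
Round 3: (6) [shipped ∧ priority_ship → oversize_item]. New: oversize_item.
oversize_item first appears in round 3.

3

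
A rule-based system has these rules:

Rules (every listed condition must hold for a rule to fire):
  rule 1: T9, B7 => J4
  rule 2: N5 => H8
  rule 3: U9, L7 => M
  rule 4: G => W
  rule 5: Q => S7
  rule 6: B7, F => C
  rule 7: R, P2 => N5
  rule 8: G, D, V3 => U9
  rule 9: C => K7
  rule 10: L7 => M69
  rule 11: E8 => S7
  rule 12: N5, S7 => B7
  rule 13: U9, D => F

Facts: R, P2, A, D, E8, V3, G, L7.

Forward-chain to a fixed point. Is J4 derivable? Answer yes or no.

no

Round 1 fires rule 4, rule 7, rule 8, rule 10, rule 11, giving W, N5, U9, M69, S7.
Round 2 fires rule 2, rule 3, rule 12, rule 13, giving H8, M, B7, F.
Round 3 fires rule 6, giving C.
Round 4 fires rule 9, giving K7.
Fixed point reached. J4 is concluded only by rule 1; rule 1 needs T9 (never derived).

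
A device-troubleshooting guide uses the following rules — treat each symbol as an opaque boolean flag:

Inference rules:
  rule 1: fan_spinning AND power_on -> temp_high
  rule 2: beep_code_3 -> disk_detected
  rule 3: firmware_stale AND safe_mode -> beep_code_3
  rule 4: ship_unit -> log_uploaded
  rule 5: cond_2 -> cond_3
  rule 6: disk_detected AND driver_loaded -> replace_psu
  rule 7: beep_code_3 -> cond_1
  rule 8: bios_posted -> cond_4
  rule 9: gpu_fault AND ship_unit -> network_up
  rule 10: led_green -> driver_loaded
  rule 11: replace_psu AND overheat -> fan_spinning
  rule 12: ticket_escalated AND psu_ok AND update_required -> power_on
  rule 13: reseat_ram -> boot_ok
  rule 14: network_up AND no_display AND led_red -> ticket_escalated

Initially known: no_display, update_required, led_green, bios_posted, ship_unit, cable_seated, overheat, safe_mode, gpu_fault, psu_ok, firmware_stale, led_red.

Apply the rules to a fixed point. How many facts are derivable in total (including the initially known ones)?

Round 1 fires rule 3, rule 4, rule 8, rule 9, rule 10, giving beep_code_3, log_uploaded, cond_4, network_up, driver_loaded.
Round 2 fires rule 2, rule 7, rule 14, giving disk_detected, cond_1, ticket_escalated.
Round 3 fires rule 6, rule 12, giving replace_psu, power_on.
Round 4 fires rule 11, giving fan_spinning.
Round 5 fires rule 1, giving temp_high.
Closure: {beep_code_3, bios_posted, cable_seated, cond_1, cond_4, disk_detected, driver_loaded, fan_spinning, firmware_stale, gpu_fault, led_green, led_red, log_uploaded, network_up, no_display, overheat, power_on, psu_ok, replace_psu, safe_mode, ship_unit, temp_high, ticket_escalated, update_required} — 24 facts.

24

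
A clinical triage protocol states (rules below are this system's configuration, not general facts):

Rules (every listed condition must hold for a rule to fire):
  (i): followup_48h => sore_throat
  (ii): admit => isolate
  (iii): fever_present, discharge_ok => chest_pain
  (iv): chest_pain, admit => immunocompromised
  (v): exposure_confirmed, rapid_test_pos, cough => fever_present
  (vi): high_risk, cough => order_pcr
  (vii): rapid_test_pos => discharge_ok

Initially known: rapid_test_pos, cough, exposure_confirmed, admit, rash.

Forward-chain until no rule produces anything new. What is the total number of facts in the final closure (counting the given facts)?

Round 1 fires (ii), (v), (vii), giving isolate, fever_present, discharge_ok.
Round 2 fires (iii), giving chest_pain.
Round 3 fires (iv), giving immunocompromised.
Closure: {admit, chest_pain, cough, discharge_ok, exposure_confirmed, fever_present, immunocompromised, isolate, rapid_test_pos, rash} — 10 facts.

10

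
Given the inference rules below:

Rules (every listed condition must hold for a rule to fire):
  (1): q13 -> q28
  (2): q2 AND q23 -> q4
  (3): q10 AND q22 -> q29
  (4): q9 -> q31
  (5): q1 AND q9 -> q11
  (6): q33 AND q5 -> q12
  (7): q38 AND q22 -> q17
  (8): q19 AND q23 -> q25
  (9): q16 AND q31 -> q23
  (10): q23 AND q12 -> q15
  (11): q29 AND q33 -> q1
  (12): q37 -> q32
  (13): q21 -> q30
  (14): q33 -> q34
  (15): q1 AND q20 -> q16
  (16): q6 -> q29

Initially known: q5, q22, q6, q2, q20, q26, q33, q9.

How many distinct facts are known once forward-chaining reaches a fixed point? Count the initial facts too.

Round 1 — (4), (6), (14), (16), derive q31, q12, q34, q29.
Round 2 — (11), derive q1.
Round 3 — (5), (15), derive q11, q16.
Round 4 — (9), derive q23.
Round 5 — (2), (10), derive q4, q15.
Closure: {q1, q11, q12, q15, q16, q2, q20, q22, q23, q26, q29, q31, q33, q34, q4, q5, q6, q9} — 18 facts.

18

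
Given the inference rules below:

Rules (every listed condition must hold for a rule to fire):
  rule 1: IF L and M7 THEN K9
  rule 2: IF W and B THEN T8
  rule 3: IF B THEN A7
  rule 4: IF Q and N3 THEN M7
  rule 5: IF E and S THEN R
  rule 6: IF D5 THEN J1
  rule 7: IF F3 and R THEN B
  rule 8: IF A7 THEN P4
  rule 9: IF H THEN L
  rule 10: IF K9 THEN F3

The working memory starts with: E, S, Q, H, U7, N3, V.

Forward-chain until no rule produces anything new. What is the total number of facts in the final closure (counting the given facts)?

Round 1 — rule 4, rule 5, rule 9, derive M7, R, L.
Round 2 — rule 1, derive K9.
Round 3 — rule 10, derive F3.
Round 4 — rule 7, derive B.
Round 5 — rule 3, derive A7.
Round 6 — rule 8, derive P4.
Closure: {A7, B, E, F3, H, K9, L, M7, N3, P4, Q, R, S, U7, V} — 15 facts.

15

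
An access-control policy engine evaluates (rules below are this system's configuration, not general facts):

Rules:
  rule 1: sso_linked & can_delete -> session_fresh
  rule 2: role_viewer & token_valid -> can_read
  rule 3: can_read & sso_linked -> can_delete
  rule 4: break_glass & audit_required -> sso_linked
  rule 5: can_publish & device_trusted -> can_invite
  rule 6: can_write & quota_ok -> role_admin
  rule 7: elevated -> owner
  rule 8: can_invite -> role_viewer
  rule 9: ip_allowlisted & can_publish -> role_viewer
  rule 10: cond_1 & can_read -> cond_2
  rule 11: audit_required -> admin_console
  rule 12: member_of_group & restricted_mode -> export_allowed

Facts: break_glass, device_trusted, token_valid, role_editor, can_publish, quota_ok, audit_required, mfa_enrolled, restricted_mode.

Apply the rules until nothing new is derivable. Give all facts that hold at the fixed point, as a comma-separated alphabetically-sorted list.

[1] rule 4 [break_glass & audit_required -> sso_linked]; rule 5 [can_publish & device_trusted -> can_invite]; rule 11 [audit_required -> admin_console]. ⇒ new: sso_linked, can_invite, admin_console.
[2] rule 8 [can_invite -> role_viewer]. ⇒ new: role_viewer.
[3] rule 2 [role_viewer & token_valid -> can_read]. ⇒ new: can_read.
[4] rule 3 [can_read & sso_linked -> can_delete]. ⇒ new: can_delete.
[5] rule 1 [sso_linked & can_delete -> session_fresh]. ⇒ new: session_fresh.

admin_console, audit_required, break_glass, can_delete, can_invite, can_publish, can_read, device_trusted, mfa_enrolled, quota_ok, restricted_mode, role_editor, role_viewer, session_fresh, sso_linked, token_valid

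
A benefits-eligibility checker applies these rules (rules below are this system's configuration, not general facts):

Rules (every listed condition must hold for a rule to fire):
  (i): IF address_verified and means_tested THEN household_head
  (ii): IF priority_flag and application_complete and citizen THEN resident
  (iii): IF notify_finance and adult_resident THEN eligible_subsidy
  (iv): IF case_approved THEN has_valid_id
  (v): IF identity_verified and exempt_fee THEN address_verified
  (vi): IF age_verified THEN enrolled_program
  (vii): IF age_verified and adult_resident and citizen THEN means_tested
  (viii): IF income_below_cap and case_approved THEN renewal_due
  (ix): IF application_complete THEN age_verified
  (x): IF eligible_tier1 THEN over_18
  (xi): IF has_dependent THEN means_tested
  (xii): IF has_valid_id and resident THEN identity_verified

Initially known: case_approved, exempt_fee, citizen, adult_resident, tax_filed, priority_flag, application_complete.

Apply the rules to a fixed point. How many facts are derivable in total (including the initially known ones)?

Round 1 — (ii), (iv), (ix), derive resident, has_valid_id, age_verified.
Round 2 — (vi), (vii), (xii), derive enrolled_program, means_tested, identity_verified.
Round 3 — (v), derive address_verified.
Round 4 — (i), derive household_head.
Closure: {address_verified, adult_resident, age_verified, application_complete, case_approved, citizen, enrolled_program, exempt_fee, has_valid_id, household_head, identity_verified, means_tested, priority_flag, resident, tax_filed} — 15 facts.

15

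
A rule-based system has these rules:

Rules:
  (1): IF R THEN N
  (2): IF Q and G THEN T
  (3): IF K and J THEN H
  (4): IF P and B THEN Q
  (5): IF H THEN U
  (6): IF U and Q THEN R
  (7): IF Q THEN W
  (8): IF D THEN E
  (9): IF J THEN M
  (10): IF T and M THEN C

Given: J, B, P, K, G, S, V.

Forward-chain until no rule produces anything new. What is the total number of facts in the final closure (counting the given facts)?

Round 1 — (3), (4), (9), derive H, Q, M.
Round 2 — (2), (5), (7), derive T, U, W.
Round 3 — (6), (10), derive R, C.
Round 4 — (1), derive N.
Closure: {B, C, G, H, J, K, M, N, P, Q, R, S, T, U, V, W} — 16 facts.

16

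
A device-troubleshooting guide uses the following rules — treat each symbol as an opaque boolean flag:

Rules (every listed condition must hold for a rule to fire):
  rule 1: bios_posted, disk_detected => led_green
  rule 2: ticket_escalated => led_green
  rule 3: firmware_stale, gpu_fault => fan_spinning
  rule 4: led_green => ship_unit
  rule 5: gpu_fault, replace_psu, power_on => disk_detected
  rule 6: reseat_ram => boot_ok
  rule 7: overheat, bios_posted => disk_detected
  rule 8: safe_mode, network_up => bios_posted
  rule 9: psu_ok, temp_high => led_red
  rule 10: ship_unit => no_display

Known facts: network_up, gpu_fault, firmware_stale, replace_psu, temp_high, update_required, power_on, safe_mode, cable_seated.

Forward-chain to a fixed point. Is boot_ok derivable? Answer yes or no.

no

Round 1 — rule 3, rule 5, rule 8, derive fan_spinning, disk_detected, bios_posted.
Round 2 — rule 1, derive led_green.
Round 3 — rule 4, derive ship_unit.
Round 4 — rule 10, derive no_display.
Fixed point reached. boot_ok is concluded only by rule 6; rule 6 needs reseat_ram (never derived).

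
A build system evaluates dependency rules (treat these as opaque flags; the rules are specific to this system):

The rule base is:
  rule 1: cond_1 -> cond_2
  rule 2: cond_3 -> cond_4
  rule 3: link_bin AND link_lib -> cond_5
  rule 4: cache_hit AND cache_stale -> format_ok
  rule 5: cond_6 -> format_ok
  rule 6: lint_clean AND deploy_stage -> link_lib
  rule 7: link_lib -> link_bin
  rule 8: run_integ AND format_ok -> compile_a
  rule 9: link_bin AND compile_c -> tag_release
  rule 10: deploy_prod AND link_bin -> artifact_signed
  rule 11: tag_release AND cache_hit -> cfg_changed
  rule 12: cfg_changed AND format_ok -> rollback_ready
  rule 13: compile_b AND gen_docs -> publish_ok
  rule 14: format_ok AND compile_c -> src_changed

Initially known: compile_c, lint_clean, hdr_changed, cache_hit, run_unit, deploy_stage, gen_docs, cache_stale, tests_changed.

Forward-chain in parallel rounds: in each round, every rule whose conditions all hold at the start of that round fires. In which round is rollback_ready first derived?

[1] rule 4 [cache_hit AND cache_stale -> format_ok]; rule 6 [lint_clean AND deploy_stage -> link_lib]. ⇒ new: format_ok, link_lib.
[2] rule 7 [link_lib -> link_bin]; rule 14 [format_ok AND compile_c -> src_changed]. ⇒ new: link_bin, src_changed.
[3] rule 3 [link_bin AND link_lib -> cond_5]; rule 9 [link_bin AND compile_c -> tag_release]. ⇒ new: cond_5, tag_release.
[4] rule 11 [tag_release AND cache_hit -> cfg_changed]. ⇒ new: cfg_changed.
[5] rule 12 [cfg_changed AND format_ok -> rollback_ready]. ⇒ new: rollback_ready.
rollback_ready first appears in round 5.

5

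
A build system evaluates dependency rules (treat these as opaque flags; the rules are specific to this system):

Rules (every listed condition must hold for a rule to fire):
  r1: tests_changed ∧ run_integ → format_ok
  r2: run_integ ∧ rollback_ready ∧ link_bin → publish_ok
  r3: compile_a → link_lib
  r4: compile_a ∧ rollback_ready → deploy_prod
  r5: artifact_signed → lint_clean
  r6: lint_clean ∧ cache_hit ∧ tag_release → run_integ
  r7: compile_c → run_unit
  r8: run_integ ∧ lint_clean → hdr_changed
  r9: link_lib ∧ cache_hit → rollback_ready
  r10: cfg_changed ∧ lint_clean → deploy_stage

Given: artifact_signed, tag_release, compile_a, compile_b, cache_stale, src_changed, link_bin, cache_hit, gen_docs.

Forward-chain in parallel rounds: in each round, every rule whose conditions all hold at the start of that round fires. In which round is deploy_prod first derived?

[1] r3 [compile_a → link_lib]; r5 [artifact_signed → lint_clean]. ⇒ new: link_lib, lint_clean.
[2] r6 [lint_clean ∧ cache_hit ∧ tag_release → run_integ]; r9 [link_lib ∧ cache_hit → rollback_ready]. ⇒ new: run_integ, rollback_ready.
[3] r2 [run_integ ∧ rollback_ready ∧ link_bin → publish_ok]; r4 [compile_a ∧ rollback_ready → deploy_prod]; r8 [run_integ ∧ lint_clean → hdr_changed]. ⇒ new: publish_ok, deploy_prod, hdr_changed.
deploy_prod first appears in round 3.

3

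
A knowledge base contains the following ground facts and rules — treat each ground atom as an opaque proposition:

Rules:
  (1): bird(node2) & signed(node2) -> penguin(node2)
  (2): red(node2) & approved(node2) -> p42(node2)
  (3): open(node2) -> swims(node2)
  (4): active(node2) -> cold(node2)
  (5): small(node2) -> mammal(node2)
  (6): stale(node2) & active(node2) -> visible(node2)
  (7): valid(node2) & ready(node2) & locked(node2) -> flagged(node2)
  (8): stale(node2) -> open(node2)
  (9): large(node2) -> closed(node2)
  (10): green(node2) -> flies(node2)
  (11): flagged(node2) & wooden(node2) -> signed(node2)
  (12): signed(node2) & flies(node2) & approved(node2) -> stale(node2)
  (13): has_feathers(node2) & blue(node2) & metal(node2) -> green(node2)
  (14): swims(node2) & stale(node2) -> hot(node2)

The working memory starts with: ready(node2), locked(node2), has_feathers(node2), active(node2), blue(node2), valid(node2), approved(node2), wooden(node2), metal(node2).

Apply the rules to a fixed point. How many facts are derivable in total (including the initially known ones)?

19

Round 1: (4) [active(node2) -> cold(node2)]; (7) [valid(node2) & ready(node2) & locked(node2) -> flagged(node2)]; (13) [has_feathers(node2) & blue(node2) & metal(node2) -> green(node2)]. New: cold(node2), flagged(node2), green(node2).
Round 2: (10) [green(node2) -> flies(node2)]; (11) [flagged(node2) & wooden(node2) -> signed(node2)]. New: flies(node2), signed(node2).
Round 3: (12) [signed(node2) & flies(node2) & approved(node2) -> stale(node2)]. New: stale(node2).
Round 4: (6) [stale(node2) & active(node2) -> visible(node2)]; (8) [stale(node2) -> open(node2)]. New: visible(node2), open(node2).
Round 5: (3) [open(node2) -> swims(node2)]. New: swims(node2).
Round 6: (14) [swims(node2) & stale(node2) -> hot(node2)]. New: hot(node2).
Closure: {active(node2), approved(node2), blue(node2), cold(node2), flagged(node2), flies(node2), green(node2), has_feathers(node2), hot(node2), locked(node2), metal(node2), open(node2), ready(node2), signed(node2), stale(node2), swims(node2), valid(node2), visible(node2), wooden(node2)} — 19 facts.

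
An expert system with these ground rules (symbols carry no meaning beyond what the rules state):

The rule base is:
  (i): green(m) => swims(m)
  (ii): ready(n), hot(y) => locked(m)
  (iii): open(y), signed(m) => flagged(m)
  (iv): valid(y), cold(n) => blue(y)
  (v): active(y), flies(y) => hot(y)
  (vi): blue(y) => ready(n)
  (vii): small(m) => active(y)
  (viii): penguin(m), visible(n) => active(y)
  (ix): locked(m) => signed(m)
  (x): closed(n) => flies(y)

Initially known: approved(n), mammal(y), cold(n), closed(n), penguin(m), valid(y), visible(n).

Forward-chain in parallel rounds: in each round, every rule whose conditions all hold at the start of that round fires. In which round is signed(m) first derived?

Round 1: (iv) [valid(y), cold(n) => blue(y)]; (viii) [penguin(m), visible(n) => active(y)]; (x) [closed(n) => flies(y)]. Adds blue(y), active(y), flies(y).
Round 2: (v) [active(y), flies(y) => hot(y)]; (vi) [blue(y) => ready(n)]. Adds hot(y), ready(n).
Round 3: (ii) [ready(n), hot(y) => locked(m)]. Adds locked(m).
Round 4: (ix) [locked(m) => signed(m)]. Adds signed(m).
signed(m) first appears in round 4.

4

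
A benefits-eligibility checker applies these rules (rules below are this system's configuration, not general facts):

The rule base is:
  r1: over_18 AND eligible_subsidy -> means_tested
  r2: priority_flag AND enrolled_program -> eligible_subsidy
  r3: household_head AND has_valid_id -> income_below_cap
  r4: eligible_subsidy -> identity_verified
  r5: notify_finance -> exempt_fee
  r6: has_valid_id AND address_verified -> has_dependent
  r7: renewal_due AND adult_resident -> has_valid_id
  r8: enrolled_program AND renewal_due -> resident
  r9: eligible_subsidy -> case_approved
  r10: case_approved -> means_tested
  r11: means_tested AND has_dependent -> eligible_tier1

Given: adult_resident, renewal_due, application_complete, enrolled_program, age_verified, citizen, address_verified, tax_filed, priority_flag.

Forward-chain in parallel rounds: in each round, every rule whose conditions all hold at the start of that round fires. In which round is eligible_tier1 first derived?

Round 1 — r2, r7, r8, derive eligible_subsidy, has_valid_id, resident.
Round 2 — r4, r6, r9, derive identity_verified, has_dependent, case_approved.
Round 3 — r10, derive means_tested.
Round 4 — r11, derive eligible_tier1.
eligible_tier1 first appears in round 4.

4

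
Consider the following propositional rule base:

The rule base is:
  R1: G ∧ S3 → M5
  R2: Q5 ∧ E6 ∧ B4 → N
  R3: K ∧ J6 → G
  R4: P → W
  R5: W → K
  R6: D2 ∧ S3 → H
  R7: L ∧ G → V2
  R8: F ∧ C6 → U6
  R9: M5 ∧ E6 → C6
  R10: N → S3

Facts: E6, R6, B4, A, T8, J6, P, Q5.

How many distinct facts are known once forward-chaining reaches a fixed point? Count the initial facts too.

[1] R2 [Q5 ∧ E6 ∧ B4 → N]; R4 [P → W]. ⇒ new: N, W.
[2] R5 [W → K]; R10 [N → S3]. ⇒ new: K, S3.
[3] R3 [K ∧ J6 → G]. ⇒ new: G.
[4] R1 [G ∧ S3 → M5]. ⇒ new: M5.
[5] R9 [M5 ∧ E6 → C6]. ⇒ new: C6.
Closure: {A, B4, C6, E6, G, J6, K, M5, N, P, Q5, R6, S3, T8, W} — 15 facts.

15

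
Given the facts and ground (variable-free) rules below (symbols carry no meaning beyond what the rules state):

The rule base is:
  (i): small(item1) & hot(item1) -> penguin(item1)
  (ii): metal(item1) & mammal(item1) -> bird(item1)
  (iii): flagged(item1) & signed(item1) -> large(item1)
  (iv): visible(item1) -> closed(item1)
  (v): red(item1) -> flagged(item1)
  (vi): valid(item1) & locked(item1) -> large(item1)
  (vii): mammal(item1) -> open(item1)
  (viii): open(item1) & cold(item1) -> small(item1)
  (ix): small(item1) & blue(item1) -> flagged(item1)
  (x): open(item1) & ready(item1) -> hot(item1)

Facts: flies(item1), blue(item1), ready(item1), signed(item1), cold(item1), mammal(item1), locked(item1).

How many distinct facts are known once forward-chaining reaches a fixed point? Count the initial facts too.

13

Round 1: (vii) [mammal(item1) -> open(item1)]. New: open(item1).
Round 2: (viii) [open(item1) & cold(item1) -> small(item1)]; (x) [open(item1) & ready(item1) -> hot(item1)]. New: small(item1), hot(item1).
Round 3: (i) [small(item1) & hot(item1) -> penguin(item1)]; (ix) [small(item1) & blue(item1) -> flagged(item1)]. New: penguin(item1), flagged(item1).
Round 4: (iii) [flagged(item1) & signed(item1) -> large(item1)]. New: large(item1).
Closure: {blue(item1), cold(item1), flagged(item1), flies(item1), hot(item1), large(item1), locked(item1), mammal(item1), open(item1), penguin(item1), ready(item1), signed(item1), small(item1)} — 13 facts.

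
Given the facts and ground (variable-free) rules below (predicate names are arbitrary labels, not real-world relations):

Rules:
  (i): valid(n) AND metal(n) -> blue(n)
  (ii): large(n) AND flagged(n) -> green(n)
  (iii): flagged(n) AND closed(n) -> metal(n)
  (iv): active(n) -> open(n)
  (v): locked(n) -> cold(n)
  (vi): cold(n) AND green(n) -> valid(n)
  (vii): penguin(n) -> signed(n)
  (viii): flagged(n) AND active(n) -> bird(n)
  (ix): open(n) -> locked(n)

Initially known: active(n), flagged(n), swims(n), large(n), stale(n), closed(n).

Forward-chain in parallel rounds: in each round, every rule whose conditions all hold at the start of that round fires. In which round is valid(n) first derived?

Round 1: (ii) [large(n) AND flagged(n) -> green(n)]; (iii) [flagged(n) AND closed(n) -> metal(n)]; (iv) [active(n) -> open(n)]; (viii) [flagged(n) AND active(n) -> bird(n)]. New: green(n), metal(n), open(n), bird(n).
Round 2: (ix) [open(n) -> locked(n)]. New: locked(n).
Round 3: (v) [locked(n) -> cold(n)]. New: cold(n).
Round 4: (vi) [cold(n) AND green(n) -> valid(n)]. New: valid(n).
valid(n) first appears in round 4.

4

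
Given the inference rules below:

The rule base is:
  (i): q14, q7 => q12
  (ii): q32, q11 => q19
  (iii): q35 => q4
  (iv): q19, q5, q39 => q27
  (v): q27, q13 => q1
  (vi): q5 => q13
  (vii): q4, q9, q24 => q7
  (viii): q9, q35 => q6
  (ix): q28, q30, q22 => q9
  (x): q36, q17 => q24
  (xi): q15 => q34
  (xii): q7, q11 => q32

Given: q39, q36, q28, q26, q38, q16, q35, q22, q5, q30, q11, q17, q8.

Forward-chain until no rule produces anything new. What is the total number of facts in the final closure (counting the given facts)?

23

Round 1 fires (iii), (vi), (ix), (x), giving q4, q13, q9, q24.
Round 2 fires (vii), (viii), giving q7, q6.
Round 3 fires (xii), giving q32.
Round 4 fires (ii), giving q19.
Round 5 fires (iv), giving q27.
Round 6 fires (v), giving q1.
Closure: {q1, q11, q13, q16, q17, q19, q22, q24, q26, q27, q28, q30, q32, q35, q36, q38, q39, q4, q5, q6, q7, q8, q9} — 23 facts.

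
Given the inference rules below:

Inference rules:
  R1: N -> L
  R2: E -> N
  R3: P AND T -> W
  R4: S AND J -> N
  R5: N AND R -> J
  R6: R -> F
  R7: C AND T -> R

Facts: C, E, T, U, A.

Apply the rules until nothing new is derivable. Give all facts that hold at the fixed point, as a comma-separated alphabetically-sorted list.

A, C, E, F, J, L, N, R, T, U

Round 1: R2 [E -> N]; R7 [C AND T -> R]. Adds N, R.
Round 2: R1 [N -> L]; R5 [N AND R -> J]; R6 [R -> F]. Adds L, J, F.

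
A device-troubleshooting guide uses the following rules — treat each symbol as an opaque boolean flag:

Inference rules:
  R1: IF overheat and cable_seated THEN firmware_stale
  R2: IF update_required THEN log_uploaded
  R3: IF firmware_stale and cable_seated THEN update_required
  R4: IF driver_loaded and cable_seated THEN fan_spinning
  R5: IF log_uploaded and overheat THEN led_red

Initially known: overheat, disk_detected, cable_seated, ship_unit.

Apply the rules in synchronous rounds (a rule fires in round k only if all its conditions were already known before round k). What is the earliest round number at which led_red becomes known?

Round 1: R1 [IF overheat and cable_seated THEN firmware_stale]. Adds firmware_stale.
Round 2: R3 [IF firmware_stale and cable_seated THEN update_required]. Adds update_required.
Round 3: R2 [IF update_required THEN log_uploaded]. Adds log_uploaded.
Round 4: R5 [IF log_uploaded and overheat THEN led_red]. Adds led_red.
led_red first appears in round 4.

4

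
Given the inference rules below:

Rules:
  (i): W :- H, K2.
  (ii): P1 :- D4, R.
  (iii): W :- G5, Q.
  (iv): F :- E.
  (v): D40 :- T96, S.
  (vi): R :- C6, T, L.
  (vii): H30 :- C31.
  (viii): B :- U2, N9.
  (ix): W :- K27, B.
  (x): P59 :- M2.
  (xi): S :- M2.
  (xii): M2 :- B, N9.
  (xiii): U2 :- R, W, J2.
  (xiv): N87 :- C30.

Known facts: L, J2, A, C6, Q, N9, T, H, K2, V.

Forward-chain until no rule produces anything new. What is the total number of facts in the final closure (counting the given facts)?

17

Round 1: (i) [W :- H, K2.]; (vi) [R :- C6, T, L.]. Adds W, R.
Round 2: (xiii) [U2 :- R, W, J2.]. Adds U2.
Round 3: (viii) [B :- U2, N9.]. Adds B.
Round 4: (xii) [M2 :- B, N9.]. Adds M2.
Round 5: (x) [P59 :- M2.]; (xi) [S :- M2.]. Adds P59, S.
Closure: {A, B, C6, H, J2, K2, L, M2, N9, P59, Q, R, S, T, U2, V, W} — 17 facts.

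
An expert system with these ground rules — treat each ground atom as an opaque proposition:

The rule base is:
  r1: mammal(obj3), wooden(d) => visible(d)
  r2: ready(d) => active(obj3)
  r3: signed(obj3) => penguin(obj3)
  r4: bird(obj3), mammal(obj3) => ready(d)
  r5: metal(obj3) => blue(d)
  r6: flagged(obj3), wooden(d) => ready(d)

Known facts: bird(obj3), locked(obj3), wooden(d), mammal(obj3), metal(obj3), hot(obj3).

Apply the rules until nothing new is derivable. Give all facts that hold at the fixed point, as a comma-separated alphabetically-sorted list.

Round 1: r1 [mammal(obj3), wooden(d) => visible(d)]; r4 [bird(obj3), mammal(obj3) => ready(d)]; r5 [metal(obj3) => blue(d)]. Adds visible(d), ready(d), blue(d).
Round 2: r2 [ready(d) => active(obj3)]. Adds active(obj3).

active(obj3), bird(obj3), blue(d), hot(obj3), locked(obj3), mammal(obj3), metal(obj3), ready(d), visible(d), wooden(d)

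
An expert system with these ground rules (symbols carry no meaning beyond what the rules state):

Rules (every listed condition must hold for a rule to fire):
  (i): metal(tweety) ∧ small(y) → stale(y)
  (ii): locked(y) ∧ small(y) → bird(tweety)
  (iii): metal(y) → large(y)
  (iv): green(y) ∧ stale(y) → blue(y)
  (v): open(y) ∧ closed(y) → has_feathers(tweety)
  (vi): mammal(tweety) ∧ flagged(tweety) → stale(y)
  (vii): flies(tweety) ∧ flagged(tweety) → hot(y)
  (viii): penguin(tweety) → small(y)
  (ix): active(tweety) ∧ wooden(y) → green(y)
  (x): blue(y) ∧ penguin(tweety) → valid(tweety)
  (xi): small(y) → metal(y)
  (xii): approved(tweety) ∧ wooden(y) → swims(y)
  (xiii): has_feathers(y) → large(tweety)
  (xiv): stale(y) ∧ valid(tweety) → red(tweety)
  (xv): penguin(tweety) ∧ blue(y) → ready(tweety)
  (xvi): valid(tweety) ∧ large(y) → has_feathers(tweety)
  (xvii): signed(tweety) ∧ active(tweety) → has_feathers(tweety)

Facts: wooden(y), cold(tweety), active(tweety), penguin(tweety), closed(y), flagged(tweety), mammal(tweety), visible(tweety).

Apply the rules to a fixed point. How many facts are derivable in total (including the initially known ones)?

18

Round 1: (vi) [mammal(tweety) ∧ flagged(tweety) → stale(y)]; (viii) [penguin(tweety) → small(y)]; (ix) [active(tweety) ∧ wooden(y) → green(y)]. New: stale(y), small(y), green(y).
Round 2: (iv) [green(y) ∧ stale(y) → blue(y)]; (xi) [small(y) → metal(y)]. New: blue(y), metal(y).
Round 3: (iii) [metal(y) → large(y)]; (x) [blue(y) ∧ penguin(tweety) → valid(tweety)]; (xv) [penguin(tweety) ∧ blue(y) → ready(tweety)]. New: large(y), valid(tweety), ready(tweety).
Round 4: (xiv) [stale(y) ∧ valid(tweety) → red(tweety)]; (xvi) [valid(tweety) ∧ large(y) → has_feathers(tweety)]. New: red(tweety), has_feathers(tweety).
Closure: {active(tweety), blue(y), closed(y), cold(tweety), flagged(tweety), green(y), has_feathers(tweety), large(y), mammal(tweety), metal(y), penguin(tweety), ready(tweety), red(tweety), small(y), stale(y), valid(tweety), visible(tweety), wooden(y)} — 18 facts.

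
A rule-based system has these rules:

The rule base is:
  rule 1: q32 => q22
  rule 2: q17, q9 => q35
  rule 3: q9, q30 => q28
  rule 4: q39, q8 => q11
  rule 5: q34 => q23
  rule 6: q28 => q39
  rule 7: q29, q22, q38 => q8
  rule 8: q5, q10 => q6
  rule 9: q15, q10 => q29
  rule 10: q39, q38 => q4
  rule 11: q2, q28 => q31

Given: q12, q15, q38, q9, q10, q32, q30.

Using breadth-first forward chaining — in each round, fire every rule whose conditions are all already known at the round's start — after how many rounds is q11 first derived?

Round 1 — rule 1, rule 3, rule 9, derive q22, q28, q29.
Round 2 — rule 6, rule 7, derive q39, q8.
Round 3 — rule 4, rule 10, derive q11, q4.
q11 first appears in round 3.

3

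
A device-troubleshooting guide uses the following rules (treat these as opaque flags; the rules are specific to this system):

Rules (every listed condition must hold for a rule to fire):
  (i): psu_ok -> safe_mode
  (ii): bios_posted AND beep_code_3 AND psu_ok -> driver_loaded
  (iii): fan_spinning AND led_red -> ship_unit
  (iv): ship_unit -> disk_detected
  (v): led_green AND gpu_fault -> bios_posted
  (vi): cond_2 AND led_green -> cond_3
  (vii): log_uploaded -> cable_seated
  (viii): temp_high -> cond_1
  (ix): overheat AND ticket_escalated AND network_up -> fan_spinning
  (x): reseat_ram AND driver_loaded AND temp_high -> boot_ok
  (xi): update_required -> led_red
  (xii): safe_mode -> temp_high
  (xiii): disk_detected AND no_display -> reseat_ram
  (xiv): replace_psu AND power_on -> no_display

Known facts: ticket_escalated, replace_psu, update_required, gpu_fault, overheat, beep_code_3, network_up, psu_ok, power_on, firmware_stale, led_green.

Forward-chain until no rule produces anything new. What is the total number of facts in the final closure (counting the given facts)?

Round 1 fires (i), (v), (ix), (xi), (xiv), giving safe_mode, bios_posted, fan_spinning, led_red, no_display.
Round 2 fires (ii), (iii), (xii), giving driver_loaded, ship_unit, temp_high.
Round 3 fires (iv), (viii), giving disk_detected, cond_1.
Round 4 fires (xiii), giving reseat_ram.
Round 5 fires (x), giving boot_ok.
Closure: {beep_code_3, bios_posted, boot_ok, cond_1, disk_detected, driver_loaded, fan_spinning, firmware_stale, gpu_fault, led_green, led_red, network_up, no_display, overheat, power_on, psu_ok, replace_psu, reseat_ram, safe_mode, ship_unit, temp_high, ticket_escalated, update_required} — 23 facts.

23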